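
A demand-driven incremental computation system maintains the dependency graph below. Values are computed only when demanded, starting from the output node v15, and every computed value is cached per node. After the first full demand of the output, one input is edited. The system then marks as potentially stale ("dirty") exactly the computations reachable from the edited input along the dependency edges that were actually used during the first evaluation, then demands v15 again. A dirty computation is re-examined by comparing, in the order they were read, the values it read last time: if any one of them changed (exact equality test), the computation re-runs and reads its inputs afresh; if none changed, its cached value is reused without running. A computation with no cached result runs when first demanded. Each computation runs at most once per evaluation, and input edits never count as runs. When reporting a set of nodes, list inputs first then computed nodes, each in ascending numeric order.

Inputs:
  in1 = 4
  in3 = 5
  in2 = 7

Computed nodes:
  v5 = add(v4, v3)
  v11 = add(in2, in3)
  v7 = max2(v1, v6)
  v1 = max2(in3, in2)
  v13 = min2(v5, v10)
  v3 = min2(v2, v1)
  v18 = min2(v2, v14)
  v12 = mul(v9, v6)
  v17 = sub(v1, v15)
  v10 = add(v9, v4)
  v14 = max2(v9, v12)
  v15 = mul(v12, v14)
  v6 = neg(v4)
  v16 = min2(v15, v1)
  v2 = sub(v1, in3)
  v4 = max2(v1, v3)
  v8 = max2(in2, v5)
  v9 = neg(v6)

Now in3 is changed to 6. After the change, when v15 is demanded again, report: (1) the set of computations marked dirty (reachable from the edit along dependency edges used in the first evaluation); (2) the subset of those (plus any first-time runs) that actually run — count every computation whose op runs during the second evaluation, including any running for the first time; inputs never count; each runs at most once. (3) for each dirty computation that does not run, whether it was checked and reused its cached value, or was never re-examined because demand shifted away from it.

Marked dirty: v1, v2, v3, v4, v6, v9, v12, v14, v15.
Computations that run: v1, v2, v3, v4 — 4 in total.
Checked but reused from cache: v6, v9, v12, v14, v15.
Key observation: the cutoff stops propagation at v6 — its inputs' values are unchanged, so it reuses its cache.

First evaluation (everything demanded from the output):
  v1 = max2(5, 7) = 7
  v2 = sub(7, 5) = 2
  v3 = min2(2, 7) = 2
  v4 = max2(7, 2) = 7
  v6 = neg(7) = -7
  v9 = neg(-7) = 7
  v12 = mul(7, -7) = -49
  v14 = max2(7, -49) = 7
  v15 = mul(-49, 7) = -343

Propagation after the edit:
  v1: runs — in3 5->6; result 7 (same value as before).
  v2: runs — in3 5->6; result 1.
  v3: runs — v2 2->1; result 1.
  v4: runs — v3 2->1; result 7 (same value as before).
  v6: checked — values it read are unchanged (v4 unchanged); reused cached -7 without running.
  v9: checked — values it read are unchanged (v6 unchanged); reused cached 7 without running.
  v12: checked — values it read are unchanged (v9 unchanged, v6 unchanged); reused cached -49 without running.
  v14: checked — values it read are unchanged (v9 unchanged, v12 unchanged); reused cached 7 without running.
  v15: checked — values it read are unchanged (v12 unchanged, v14 unchanged); reused cached -343 without running.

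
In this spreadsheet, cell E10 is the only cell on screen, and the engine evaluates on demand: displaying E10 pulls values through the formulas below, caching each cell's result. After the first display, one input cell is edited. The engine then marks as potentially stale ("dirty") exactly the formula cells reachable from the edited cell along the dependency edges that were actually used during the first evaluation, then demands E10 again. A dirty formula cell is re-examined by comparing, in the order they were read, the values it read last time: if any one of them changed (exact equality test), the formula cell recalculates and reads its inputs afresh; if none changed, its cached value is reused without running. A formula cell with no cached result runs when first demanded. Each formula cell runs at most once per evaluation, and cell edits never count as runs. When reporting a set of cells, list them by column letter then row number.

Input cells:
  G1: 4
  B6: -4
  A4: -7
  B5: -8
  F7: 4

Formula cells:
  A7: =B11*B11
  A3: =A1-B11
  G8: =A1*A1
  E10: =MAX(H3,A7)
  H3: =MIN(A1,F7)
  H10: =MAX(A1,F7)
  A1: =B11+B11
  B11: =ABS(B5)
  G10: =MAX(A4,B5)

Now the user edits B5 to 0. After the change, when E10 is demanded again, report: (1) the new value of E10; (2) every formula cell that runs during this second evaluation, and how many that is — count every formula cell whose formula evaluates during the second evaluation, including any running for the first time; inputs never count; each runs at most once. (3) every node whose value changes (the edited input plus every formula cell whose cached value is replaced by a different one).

E10 now evaluates to 0.
Run set: A1, A7, B11, E10, H3 (5 run).
Changed values: A1, A7, B5, B11, E10, H3.

Initial pass — values computed on the first demand:
  B11 = ABS(-8) = 8
  A1 = 8 + 8 = 16
  A7 = 8 * 8 = 64
  H3 = MIN(16, 4) = 4
  E10 = MAX(4, 64) = 64

Second demand — change propagation:
  B11: re-runs because B5 -8->0; new result 0.
  A1: re-runs because B11 8->0; B11 8->0; new result 0.
  A7: re-runs because B11 8->0; B11 8->0; new result 0.
  H3: re-runs because A1 16->0; new result 0.
  E10: re-runs because H3 4->0; A7 64->0; new result 0.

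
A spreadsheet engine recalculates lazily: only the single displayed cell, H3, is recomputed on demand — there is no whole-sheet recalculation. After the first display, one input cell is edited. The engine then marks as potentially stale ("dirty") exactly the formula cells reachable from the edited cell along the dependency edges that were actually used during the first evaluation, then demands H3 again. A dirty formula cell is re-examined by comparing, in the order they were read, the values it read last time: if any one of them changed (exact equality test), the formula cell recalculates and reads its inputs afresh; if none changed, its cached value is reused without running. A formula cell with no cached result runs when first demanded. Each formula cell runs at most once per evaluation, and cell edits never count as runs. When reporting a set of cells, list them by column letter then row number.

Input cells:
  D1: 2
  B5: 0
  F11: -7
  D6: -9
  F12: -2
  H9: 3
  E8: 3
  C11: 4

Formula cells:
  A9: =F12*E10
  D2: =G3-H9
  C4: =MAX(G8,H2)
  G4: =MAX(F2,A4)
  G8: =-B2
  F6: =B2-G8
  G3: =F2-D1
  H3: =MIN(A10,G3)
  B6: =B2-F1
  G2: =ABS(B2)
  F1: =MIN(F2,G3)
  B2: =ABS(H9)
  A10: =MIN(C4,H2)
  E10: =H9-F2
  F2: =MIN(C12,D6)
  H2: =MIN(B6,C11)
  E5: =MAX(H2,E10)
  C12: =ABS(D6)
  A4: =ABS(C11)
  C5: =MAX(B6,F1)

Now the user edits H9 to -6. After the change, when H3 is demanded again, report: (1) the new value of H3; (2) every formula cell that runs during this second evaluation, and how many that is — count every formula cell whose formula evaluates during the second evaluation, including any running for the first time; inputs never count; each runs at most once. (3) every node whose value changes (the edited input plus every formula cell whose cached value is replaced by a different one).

First evaluation (everything demanded from the output):
  B2 = ABS(3) = 3
  C12 = ABS(-9) = 9
  F2 = MIN(9, -9) = -9
  G3 = -9 - 2 = -11
  F1 = MIN(-9, -11) = -11
  B6 = 3 - -11 = 14
  G8 = -(3) = -3
  H2 = MIN(14, 4) = 4
  C4 = MAX(-3, 4) = 4
  A10 = MIN(4, 4) = 4
  H3 = MIN(4, -11) = -11

Propagation after the edit:
  B2: runs — H9 3->-6; result 6.
  B6: runs — B2 3->6; result 17.
  G8: runs — B2 3->6; result -6.
  H2: runs — B6 14->17; result 4 (same value as before).
  C4: runs — G8 -3->-6; result 4 (same value as before).
  A10: checked — values it read are unchanged (C4 unchanged, H2 unchanged); reused cached 4 without running.
  H3: checked — values it read are unchanged (A10 unchanged, G3 unchanged); reused cached -11 without running.

Key observation: the cutoff stops propagation at A10 — its inputs' values are unchanged, so it reuses its cache.

New value of H3: -11.
Formula cells that run: B2, B6, C4, G8, H2 — 5 in total.
Values that change: B2, B6, G8, H9.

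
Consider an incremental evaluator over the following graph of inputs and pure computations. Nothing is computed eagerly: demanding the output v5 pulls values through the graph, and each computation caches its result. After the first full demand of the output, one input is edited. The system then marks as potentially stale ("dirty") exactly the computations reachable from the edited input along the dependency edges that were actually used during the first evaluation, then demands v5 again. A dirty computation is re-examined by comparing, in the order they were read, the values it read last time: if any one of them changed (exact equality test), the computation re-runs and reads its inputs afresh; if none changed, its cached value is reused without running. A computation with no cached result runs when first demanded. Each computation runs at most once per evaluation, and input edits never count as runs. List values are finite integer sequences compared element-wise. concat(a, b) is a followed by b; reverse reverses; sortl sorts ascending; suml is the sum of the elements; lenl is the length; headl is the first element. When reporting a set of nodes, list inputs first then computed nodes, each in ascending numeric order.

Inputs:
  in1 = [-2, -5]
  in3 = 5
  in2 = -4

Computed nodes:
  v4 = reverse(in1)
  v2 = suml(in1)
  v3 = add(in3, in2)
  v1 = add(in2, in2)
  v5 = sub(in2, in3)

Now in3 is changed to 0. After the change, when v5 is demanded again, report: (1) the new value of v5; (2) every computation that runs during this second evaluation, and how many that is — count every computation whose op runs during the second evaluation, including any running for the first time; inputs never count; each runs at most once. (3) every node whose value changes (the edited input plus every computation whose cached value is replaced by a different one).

v5 now evaluates to -4.
Run set: v5 (1 run).
Changed values: in3, v5.

Initial pass — values computed on the first demand:
  v5 = sub(-4, 5) = -9

Second demand — change propagation:
  v5: re-runs because in3 5->0; new result -4.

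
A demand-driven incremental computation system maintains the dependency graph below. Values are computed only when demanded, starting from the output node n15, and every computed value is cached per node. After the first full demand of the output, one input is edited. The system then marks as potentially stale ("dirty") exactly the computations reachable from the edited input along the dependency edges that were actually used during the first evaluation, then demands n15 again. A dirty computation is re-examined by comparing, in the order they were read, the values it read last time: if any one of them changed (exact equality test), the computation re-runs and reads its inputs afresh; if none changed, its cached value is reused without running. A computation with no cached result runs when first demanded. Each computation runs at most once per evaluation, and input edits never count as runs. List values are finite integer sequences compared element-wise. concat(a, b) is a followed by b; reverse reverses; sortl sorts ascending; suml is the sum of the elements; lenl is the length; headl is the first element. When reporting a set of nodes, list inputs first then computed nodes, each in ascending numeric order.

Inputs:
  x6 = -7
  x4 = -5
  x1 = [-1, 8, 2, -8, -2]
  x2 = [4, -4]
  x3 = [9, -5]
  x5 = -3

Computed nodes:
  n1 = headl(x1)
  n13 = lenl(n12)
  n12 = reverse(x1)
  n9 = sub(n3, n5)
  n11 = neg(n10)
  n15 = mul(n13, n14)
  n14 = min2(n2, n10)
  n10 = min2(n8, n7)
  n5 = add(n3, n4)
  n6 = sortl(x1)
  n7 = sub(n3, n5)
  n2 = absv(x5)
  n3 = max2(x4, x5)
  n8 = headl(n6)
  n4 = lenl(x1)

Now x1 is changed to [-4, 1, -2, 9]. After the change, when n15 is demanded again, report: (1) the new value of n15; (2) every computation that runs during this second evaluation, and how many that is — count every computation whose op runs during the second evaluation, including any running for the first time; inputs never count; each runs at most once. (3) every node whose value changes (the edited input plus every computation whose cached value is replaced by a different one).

New value of n15: -16.
Computations that run: n4, n5, n6, n7, n8, n10, n12, n13, n14, n15 — 10 in total.
Values that change: x1, n4, n5, n6, n7, n8, n10, n12, n13, n14, n15.

First evaluation (everything demanded from the output):
  n2 = absv(-3) = 3
  n3 = max2(-5, -3) = -3
  n4 = lenl([-1, 8, 2, -8, -2]) = 5
  n5 = add(-3, 5) = 2
  n6 = sortl([-1, 8, 2, -8, -2]) = [-8, -2, -1, 2, 8]
  n7 = sub(-3, 2) = -5
  n8 = headl([-8, -2, -1, 2, 8]) = -8
  n10 = min2(-8, -5) = -8
  n12 = reverse([-1, 8, 2, -8, -2]) = [-2, -8, 2, 8, -1]
  n13 = lenl([-2, -8, 2, 8, -1]) = 5
  n14 = min2(3, -8) = -8
  n15 = mul(5, -8) = -40

Propagation after the edit:
  n4: runs — x1 [-1, 8, 2, -8, -2]->[-4, 1, -2, 9]; result 4.
  n5: runs — n4 5->4; result 1.
  n6: runs — x1 [-1, 8, 2, -8, -2]->[-4, 1, -2, 9]; result [-4, -2, 1, 9].
  n7: runs — n5 2->1; result -4.
  n8: runs — n6 [-8, -2, -1, 2, 8]->[-4, -2, 1, 9]; result -4.
  n10: runs — n8 -8->-4; n7 -5->-4; result -4.
  n12: runs — x1 [-1, 8, 2, -8, -2]->[-4, 1, -2, 9]; result [9, -2, 1, -4].
  n13: runs — n12 [-2, -8, 2, 8, -1]->[9, -2, 1, -4]; result 4.
  n14: runs — n10 -8->-4; result -4.
  n15: runs — n13 5->4; n14 -8->-4; result -16.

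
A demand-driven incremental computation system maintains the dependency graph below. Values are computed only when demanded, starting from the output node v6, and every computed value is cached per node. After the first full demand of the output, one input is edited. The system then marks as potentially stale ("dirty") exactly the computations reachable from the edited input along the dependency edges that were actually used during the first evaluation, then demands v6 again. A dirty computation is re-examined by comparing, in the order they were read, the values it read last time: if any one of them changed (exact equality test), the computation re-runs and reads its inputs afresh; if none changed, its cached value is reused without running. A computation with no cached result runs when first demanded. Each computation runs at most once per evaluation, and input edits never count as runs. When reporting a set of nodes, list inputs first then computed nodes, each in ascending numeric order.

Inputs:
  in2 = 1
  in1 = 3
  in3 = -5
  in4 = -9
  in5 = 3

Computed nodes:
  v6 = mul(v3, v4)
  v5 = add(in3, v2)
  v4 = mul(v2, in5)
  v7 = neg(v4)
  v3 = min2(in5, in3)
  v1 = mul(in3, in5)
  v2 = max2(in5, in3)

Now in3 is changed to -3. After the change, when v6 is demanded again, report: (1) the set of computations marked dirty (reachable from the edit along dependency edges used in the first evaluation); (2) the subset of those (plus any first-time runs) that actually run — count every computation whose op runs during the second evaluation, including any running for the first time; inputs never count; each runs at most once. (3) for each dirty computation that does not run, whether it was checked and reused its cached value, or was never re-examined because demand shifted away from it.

Marked dirty: v2, v3, v4, v6.
Computations that run: v2, v3, v6 — 3 in total.
Checked but reused from cache: v4.
Key observation: the cutoff stops propagation at v4 — its inputs' values are unchanged, so it reuses its cache.

First evaluation (everything demanded from the output):
  v2 = max2(3, -5) = 3
  v3 = min2(3, -5) = -5
  v4 = mul(3, 3) = 9
  v6 = mul(-5, 9) = -45

Propagation after the edit:
  v2: runs — in3 -5->-3; result 3 (same value as before).
  v3: runs — in3 -5->-3; result -3.
  v4: checked — values it read are unchanged (v2 unchanged, in5 unchanged); reused cached 9 without running.
  v6: runs — v3 -5->-3; result -27.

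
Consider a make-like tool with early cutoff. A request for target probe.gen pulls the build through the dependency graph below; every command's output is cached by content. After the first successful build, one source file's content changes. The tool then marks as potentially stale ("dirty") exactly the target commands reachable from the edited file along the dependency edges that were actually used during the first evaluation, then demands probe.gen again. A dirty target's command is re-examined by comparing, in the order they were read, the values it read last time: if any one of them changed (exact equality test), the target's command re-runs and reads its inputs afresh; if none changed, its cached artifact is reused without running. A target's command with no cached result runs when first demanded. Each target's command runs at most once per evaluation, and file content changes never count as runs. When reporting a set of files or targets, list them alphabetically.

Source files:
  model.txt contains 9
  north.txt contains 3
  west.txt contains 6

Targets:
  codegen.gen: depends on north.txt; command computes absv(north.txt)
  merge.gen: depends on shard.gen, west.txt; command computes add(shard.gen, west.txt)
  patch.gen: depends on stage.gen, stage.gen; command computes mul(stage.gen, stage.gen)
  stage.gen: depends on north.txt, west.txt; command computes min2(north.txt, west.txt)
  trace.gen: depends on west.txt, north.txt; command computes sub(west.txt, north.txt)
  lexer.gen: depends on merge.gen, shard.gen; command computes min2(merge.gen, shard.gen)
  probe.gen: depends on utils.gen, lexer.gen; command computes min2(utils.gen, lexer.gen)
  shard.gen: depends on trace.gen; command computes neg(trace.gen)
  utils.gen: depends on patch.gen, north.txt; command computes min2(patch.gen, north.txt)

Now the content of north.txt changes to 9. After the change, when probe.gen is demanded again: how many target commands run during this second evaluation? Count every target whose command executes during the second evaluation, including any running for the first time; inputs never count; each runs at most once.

8 target commands run: lexer.gen, merge.gen, patch.gen, probe.gen, shard.gen, stage.gen, trace.gen, utils.gen.

First demand of the output computes:
  stage.gen = min2(3, 6) = 3
  patch.gen = mul(3, 3) = 9
  trace.gen = sub(6, 3) = 3
  shard.gen = neg(3) = -3
  merge.gen = add(-3, 6) = 3
  lexer.gen = min2(3, -3) = -3
  utils.gen = min2(9, 3) = 3
  probe.gen = min2(3, -3) = -3

After the edit, cleaning proceeds:
  stage.gen: a read changed (north.txt 3->9) — executes, giving 6.
  patch.gen: a read changed (stage.gen 3->6; stage.gen 3->6) — executes, giving 36.
  trace.gen: a read changed (north.txt 3->9) — executes, giving -3.
  shard.gen: a read changed (trace.gen 3->-3) — executes, giving 3.
  merge.gen: a read changed (shard.gen -3->3) — executes, giving 9.
  lexer.gen: a read changed (merge.gen 3->9; shard.gen -3->3) — executes, giving 3.
  utils.gen: a read changed (patch.gen 9->36; north.txt 3->9) — executes, giving 9.
  probe.gen: a read changed (utils.gen 3->9; lexer.gen -3->3) — executes, giving 3.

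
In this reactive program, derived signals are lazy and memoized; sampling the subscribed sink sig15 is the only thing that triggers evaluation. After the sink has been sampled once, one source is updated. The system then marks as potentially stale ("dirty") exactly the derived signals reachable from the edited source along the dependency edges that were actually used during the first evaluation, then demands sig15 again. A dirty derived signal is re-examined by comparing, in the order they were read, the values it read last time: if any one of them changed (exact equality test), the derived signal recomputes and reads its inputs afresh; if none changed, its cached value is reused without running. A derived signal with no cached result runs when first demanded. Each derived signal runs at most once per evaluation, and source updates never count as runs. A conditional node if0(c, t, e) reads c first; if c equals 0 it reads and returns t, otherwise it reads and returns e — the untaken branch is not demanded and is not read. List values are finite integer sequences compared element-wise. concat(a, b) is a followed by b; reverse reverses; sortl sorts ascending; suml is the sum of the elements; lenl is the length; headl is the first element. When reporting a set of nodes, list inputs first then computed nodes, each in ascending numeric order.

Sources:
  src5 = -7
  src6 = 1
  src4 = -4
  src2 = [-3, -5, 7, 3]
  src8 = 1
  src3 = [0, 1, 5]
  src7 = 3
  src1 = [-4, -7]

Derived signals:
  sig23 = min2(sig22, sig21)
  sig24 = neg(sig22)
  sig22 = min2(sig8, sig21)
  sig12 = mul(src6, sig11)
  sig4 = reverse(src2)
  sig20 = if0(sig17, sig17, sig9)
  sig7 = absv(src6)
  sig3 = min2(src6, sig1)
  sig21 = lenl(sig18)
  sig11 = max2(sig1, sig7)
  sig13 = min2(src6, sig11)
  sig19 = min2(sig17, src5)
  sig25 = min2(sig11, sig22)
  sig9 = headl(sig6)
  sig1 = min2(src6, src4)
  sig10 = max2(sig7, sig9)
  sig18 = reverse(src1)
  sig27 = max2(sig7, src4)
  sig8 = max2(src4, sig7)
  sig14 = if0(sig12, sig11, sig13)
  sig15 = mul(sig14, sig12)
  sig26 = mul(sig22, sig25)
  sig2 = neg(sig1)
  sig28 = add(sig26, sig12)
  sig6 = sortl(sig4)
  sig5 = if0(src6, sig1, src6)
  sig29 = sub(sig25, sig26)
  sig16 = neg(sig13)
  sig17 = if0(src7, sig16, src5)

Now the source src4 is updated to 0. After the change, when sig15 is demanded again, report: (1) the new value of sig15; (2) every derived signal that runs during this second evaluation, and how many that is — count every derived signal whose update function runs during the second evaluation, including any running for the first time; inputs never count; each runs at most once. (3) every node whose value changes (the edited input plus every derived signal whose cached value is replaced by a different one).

First demand of the output computes:
  sig1 = min2(1, -4) = -4
  sig7 = absv(1) = 1
  sig11 = max2(-4, 1) = 1
  sig12 = mul(1, 1) = 1
  sig13 = min2(1, 1) = 1
  sig14 = if0(sig12=1 -> else branch sig13) = 1
  sig15 = mul(1, 1) = 1

After the edit, cleaning proceeds:
  sig1: a read changed (src4 -4->0) — executes, giving 0.
  sig11: a read changed (sig1 -4->0) — executes, giving 1 — identical to its old value.
  sig12: dirty, but its reads are unchanged (src6 unchanged, sig11 unchanged); cached 1 stands.
  sig13: dirty, but its reads are unchanged (src6 unchanged, sig11 unchanged); cached 1 stands.
  sig14: dirty, but its reads are unchanged (sig12 unchanged, sig13 unchanged); cached 1 stands.
  sig15: dirty, but its reads are unchanged (sig14 unchanged, sig12 unchanged); cached 1 stands.

Note the absorption at sig11: it re-runs yet its value is the same, leaving the output's value untouched.

Demanding sig15 again yields 1.
2 derived signals run: sig1, sig11.
The nodes whose values change: src4, sig1.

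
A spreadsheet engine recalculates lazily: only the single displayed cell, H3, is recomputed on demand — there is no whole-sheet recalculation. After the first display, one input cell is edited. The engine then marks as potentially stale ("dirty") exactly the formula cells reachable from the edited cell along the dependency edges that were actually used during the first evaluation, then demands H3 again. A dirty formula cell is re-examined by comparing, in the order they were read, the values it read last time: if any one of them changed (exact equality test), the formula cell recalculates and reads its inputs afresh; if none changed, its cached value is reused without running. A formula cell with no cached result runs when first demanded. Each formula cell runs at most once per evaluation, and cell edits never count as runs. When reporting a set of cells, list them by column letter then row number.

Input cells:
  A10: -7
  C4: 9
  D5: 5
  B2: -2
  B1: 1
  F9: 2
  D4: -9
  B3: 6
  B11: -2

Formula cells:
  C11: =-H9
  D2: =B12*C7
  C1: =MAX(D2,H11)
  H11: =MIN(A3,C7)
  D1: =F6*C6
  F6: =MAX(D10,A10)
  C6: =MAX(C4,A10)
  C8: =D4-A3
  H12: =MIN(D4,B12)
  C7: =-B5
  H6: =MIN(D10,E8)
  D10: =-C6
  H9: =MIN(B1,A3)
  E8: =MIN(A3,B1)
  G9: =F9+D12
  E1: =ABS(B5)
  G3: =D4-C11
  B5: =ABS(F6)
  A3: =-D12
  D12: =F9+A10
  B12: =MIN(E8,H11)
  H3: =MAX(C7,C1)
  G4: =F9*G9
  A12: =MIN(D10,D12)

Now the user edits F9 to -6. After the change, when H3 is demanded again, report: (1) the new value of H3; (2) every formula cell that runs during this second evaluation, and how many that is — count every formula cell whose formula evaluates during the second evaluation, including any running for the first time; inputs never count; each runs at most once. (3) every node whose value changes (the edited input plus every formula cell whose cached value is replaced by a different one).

New value of H3: 49.
Formula cells that run: A3, D12, E8, H11 — 4 in total.
Values that change: A3, D12, F9.
Key observation: the cutoff stops propagation at B12 — its inputs' values are unchanged, so it reuses its cache.

First evaluation (everything demanded from the output):
  C6 = MAX(9, -7) = 9
  D10 = -(9) = -9
  D12 = 2 + -7 = -5
  A3 = -(-5) = 5
  E8 = MIN(5, 1) = 1
  F6 = MAX(-9, -7) = -7
  B5 = ABS(-7) = 7
  C7 = -(7) = -7
  H11 = MIN(5, -7) = -7
  B12 = MIN(1, -7) = -7
  D2 = -7 * -7 = 49
  C1 = MAX(49, -7) = 49
  H3 = MAX(-7, 49) = 49

Propagation after the edit:
  D12: runs — F9 2->-6; result -13.
  A3: runs — D12 -5->-13; result 13.
  E8: runs — A3 5->13; result 1 (same value as before).
  H11: runs — A3 5->13; result -7 (same value as before).
  B12: checked — values it read are unchanged (E8 unchanged, H11 unchanged); reused cached -7 without running.
  D2: checked — values it read are unchanged (B12 unchanged, C7 unchanged); reused cached 49 without running.
  C1: checked — values it read are unchanged (D2 unchanged, H11 unchanged); reused cached 49 without running.
  H3: checked — values it read are unchanged (C7 unchanged, C1 unchanged); reused cached 49 without running.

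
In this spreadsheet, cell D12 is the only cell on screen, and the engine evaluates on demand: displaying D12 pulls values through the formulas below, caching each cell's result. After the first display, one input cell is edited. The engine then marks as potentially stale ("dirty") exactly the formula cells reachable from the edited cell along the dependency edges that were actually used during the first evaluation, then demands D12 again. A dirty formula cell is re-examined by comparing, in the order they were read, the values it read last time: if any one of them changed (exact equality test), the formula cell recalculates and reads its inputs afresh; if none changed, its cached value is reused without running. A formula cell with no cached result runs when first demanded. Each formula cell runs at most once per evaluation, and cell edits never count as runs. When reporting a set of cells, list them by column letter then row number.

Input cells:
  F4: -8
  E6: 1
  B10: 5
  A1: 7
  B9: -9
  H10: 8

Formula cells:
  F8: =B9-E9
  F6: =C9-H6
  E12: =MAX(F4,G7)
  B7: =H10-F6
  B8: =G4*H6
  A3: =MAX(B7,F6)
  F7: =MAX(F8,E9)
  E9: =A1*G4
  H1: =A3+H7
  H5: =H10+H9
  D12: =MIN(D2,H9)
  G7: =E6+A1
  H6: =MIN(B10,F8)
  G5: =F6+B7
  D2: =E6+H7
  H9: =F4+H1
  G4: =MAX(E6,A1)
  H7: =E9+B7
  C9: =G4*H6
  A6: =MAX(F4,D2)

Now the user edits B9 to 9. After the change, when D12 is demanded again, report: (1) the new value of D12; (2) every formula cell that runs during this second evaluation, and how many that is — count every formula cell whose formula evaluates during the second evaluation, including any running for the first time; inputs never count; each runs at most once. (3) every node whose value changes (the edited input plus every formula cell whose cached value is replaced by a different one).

Initial pass — values computed on the first demand:
  G4 = MAX(1, 7) = 7
  E9 = 7 * 7 = 49
  F8 = -9 - 49 = -58
  H6 = MIN(5, -58) = -58
  C9 = 7 * -58 = -406
  F6 = -406 - -58 = -348
  B7 = 8 - -348 = 356
  A3 = MAX(356, -348) = 356
  H7 = 49 + 356 = 405
  D2 = 1 + 405 = 406
  H1 = 356 + 405 = 761
  H9 = -8 + 761 = 753
  D12 = MIN(406, 753) = 406

Second demand — change propagation:
  F8: re-runs because B9 -9->9; new result -40.
  H6: re-runs because F8 -58->-40; new result -40.
  C9: re-runs because H6 -58->-40; new result -280.
  F6: re-runs because C9 -406->-280; H6 -58->-40; new result -240.
  B7: re-runs because F6 -348->-240; new result 248.
  A3: re-runs because B7 356->248; F6 -348->-240; new result 248.
  H7: re-runs because B7 356->248; new result 297.
  D2: re-runs because H7 405->297; new result 298.
  H1: re-runs because A3 356->248; H7 405->297; new result 545.
  H9: re-runs because H1 761->545; new result 537.
  D12: re-runs because D2 406->298; H9 753->537; new result 298.

D12 now evaluates to 298.
Run set: A3, B7, C9, D2, D12, F6, F8, H1, H6, H7, H9 (11 run).
Changed values: A3, B7, B9, C9, D2, D12, F6, F8, H1, H6, H7, H9.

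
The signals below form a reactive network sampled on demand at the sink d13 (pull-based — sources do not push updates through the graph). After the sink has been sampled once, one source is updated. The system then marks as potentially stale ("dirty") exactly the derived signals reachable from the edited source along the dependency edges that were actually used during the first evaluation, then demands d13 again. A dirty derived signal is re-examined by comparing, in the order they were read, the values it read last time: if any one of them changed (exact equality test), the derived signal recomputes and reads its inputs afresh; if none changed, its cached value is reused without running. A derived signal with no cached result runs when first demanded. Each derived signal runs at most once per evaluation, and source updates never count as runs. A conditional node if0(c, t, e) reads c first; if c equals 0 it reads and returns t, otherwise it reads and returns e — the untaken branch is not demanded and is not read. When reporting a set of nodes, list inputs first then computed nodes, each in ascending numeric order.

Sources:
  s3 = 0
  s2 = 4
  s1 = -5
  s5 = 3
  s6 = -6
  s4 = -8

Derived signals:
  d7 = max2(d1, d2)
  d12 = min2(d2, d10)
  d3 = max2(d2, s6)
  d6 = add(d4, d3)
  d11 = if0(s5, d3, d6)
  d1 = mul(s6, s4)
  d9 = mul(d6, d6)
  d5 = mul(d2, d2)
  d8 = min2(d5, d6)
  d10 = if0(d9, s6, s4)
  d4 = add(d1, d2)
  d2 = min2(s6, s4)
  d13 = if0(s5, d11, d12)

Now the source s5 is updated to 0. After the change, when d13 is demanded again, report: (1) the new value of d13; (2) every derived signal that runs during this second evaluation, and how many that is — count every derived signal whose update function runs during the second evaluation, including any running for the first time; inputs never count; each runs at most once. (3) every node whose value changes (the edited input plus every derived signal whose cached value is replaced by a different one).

d13 now evaluates to -6.
Run set: d11, d13 (2 run).
Changed values: s5, d13.
The important point: the flipped condition pulls in fresh nodes; d11 runs for the first time.

Initial pass — values computed on the first demand:
  d1 = mul(-6, -8) = 48
  d2 = min2(-6, -8) = -8
  d3 = max2(-8, -6) = -6
  d4 = add(48, -8) = 40
  d6 = add(40, -6) = 34
  d9 = mul(34, 34) = 1156
  d10 = if0(d9=1156 -> else branch s4) = -8
  d12 = min2(-8, -8) = -8
  d13 = if0(s5=3 -> else branch d12) = -8

Second demand — change propagation:
  d11: newly demanded (no cache) — executes and yields -6.
  d13: re-runs because s5 3->0; new result -6.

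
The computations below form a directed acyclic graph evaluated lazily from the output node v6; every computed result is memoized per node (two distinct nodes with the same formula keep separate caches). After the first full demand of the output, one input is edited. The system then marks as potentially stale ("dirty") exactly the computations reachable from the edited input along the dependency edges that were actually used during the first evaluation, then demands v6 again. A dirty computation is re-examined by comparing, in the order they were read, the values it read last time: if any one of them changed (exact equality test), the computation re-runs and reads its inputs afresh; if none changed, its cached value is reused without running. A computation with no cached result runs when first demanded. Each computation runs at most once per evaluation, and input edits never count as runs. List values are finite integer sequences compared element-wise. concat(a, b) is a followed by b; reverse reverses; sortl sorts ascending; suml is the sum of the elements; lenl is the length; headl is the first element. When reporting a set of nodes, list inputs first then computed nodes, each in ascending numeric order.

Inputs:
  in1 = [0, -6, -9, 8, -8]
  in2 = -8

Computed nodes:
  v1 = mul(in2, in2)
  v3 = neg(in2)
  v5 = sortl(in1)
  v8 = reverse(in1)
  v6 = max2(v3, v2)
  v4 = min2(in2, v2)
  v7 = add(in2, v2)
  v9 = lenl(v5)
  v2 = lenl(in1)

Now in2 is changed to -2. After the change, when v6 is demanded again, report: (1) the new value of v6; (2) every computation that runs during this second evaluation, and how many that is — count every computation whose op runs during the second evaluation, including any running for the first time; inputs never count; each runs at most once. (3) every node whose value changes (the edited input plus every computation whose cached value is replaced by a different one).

Demanding v6 again yields 5.
2 computations run: v3, v6.
The nodes whose values change: in2, v3, v6.

First demand of the output computes:
  v2 = lenl([0, -6, -9, 8, -8]) = 5
  v3 = neg(-8) = 8
  v6 = max2(8, 5) = 8

After the edit, cleaning proceeds:
  v3: a read changed (in2 -8->-2) — executes, giving 2.
  v6: a read changed (v3 8->2) — executes, giving 5.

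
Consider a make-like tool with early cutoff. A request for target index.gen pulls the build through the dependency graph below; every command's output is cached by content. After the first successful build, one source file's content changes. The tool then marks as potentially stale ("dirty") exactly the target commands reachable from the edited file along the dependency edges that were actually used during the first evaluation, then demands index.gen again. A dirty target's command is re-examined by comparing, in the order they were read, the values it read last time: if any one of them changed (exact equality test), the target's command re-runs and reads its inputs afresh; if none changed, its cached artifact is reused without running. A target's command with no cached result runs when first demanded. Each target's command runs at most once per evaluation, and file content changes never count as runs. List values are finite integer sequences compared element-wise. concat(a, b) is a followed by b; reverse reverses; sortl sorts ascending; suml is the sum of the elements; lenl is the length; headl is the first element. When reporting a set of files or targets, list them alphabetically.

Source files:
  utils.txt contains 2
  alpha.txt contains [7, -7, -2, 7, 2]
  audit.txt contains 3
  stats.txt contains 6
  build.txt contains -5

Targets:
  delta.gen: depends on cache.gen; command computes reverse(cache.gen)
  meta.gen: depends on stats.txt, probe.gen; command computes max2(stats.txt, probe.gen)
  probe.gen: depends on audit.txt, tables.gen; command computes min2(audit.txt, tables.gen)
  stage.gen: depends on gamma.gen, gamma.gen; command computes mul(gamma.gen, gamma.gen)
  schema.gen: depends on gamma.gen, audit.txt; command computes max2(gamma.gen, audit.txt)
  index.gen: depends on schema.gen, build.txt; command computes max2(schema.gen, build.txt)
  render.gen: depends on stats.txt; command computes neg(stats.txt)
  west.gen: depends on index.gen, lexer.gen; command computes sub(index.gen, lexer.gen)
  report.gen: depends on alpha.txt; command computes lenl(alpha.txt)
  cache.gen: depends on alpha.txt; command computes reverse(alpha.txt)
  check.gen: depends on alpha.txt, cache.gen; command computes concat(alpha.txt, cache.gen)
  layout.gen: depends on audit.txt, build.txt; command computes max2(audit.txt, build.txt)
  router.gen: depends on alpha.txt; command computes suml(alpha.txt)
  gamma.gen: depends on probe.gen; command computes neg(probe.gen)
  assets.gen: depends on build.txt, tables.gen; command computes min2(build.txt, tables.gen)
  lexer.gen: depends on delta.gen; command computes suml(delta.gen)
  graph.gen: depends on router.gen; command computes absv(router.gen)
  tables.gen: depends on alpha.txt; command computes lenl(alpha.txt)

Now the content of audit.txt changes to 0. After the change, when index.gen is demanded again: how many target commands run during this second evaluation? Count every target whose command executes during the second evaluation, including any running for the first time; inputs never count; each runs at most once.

4 target commands run: gamma.gen, index.gen, probe.gen, schema.gen.

First demand of the output computes:
  tables.gen = lenl([7, -7, -2, 7, 2]) = 5
  probe.gen = min2(3, 5) = 3
  gamma.gen = neg(3) = -3
  schema.gen = max2(-3, 3) = 3
  index.gen = max2(3, -5) = 3

After the edit, cleaning proceeds:
  probe.gen: a read changed (audit.txt 3->0) — executes, giving 0.
  gamma.gen: a read changed (probe.gen 3->0) — executes, giving 0.
  schema.gen: a read changed (gamma.gen -3->0; audit.txt 3->0) — executes, giving 0.
  index.gen: a read changed (schema.gen 3->0) — executes, giving 0.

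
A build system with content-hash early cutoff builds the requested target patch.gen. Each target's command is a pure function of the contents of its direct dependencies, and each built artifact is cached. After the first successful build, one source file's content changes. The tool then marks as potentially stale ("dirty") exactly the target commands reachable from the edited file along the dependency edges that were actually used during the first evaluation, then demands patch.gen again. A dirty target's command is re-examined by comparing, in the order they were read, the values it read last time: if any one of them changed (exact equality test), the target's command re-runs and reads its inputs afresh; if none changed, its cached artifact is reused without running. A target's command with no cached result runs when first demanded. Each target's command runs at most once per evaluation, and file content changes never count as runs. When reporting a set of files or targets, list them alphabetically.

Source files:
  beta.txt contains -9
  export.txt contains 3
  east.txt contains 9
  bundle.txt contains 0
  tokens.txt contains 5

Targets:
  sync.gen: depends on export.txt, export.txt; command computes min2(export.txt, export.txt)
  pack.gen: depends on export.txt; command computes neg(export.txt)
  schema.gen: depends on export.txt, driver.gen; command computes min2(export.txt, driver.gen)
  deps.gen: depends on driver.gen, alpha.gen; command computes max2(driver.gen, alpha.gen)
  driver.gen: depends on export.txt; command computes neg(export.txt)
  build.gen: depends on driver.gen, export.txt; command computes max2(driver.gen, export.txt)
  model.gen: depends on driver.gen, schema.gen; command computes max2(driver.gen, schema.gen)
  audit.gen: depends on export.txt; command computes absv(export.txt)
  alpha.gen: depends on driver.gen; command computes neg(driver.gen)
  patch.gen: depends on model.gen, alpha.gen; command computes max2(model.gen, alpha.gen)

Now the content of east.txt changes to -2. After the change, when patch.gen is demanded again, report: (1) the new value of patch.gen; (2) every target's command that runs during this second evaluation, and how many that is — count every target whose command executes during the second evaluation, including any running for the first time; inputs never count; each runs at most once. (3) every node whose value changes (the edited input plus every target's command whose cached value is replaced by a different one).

New value of patch.gen: 3.
Target commands that run: none — 0 in total.
Values that change: east.txt.
Key observation: east.txt is never demanded by the output, so the edit triggers no recomputation at all.

First evaluation (everything demanded from the output):
  driver.gen = neg(3) = -3
  alpha.gen = neg(-3) = 3
  schema.gen = min2(3, -3) = -3
  model.gen = max2(-3, -3) = -3
  patch.gen = max2(-3, 3) = 3

Propagation after the edit:
  east.txt feeds no computation that the output demands — nothing is marked dirty and nothing runs.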